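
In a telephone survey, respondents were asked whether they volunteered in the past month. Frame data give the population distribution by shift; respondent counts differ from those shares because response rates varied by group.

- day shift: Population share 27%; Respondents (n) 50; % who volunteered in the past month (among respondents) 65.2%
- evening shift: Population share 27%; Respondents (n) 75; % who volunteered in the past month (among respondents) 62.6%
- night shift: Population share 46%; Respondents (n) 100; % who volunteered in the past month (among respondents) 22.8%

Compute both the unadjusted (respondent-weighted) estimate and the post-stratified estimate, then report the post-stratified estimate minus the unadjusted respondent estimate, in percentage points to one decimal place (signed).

-0.5 percentage points

Without adjustment, the pooled respondent share is:
  (50/225)×65.2 + (75/225)×62.6 + (100/225)×22.8 = 45.4889%
Post-stratified estimate weights by population shares:
  0.27×65.2 + 0.27×62.6 + 0.46×22.8 = 44.994%
Difference = 44.994 − 45.4889 = -0.4949 pp.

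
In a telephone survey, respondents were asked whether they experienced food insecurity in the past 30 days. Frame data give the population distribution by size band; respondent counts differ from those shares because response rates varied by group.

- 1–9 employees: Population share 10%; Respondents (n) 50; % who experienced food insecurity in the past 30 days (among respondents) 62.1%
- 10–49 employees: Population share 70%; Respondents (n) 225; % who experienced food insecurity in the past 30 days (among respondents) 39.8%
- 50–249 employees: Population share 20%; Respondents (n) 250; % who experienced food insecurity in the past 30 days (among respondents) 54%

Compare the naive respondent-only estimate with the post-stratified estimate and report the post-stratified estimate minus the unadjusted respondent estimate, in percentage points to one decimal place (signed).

Without adjustment, the pooled respondent share is:
  (50/525)×62.1 + (225/525)×39.8 + (250/525)×54 = 48.6857%
Post-stratified estimate weights by population shares:
  0.1×62.1 + 0.7×39.8 + 0.2×54 = 44.87%
Difference = 44.87 − 48.6857 = -3.8157 pp.

-3.8 percentage points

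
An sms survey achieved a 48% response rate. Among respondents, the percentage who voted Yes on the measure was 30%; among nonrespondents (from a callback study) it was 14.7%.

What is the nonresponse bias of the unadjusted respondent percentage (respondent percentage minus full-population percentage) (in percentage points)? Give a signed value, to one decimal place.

Nonresponse fraction = 1 − 0.48 = 0.52.
Bias = (nonresponse fraction) × (respondent percentage − nonrespondent percentage)
     = 0.52 × (30 − 14.7) = 0.52 × 15.3 = 7.956.

+8.0 percentage points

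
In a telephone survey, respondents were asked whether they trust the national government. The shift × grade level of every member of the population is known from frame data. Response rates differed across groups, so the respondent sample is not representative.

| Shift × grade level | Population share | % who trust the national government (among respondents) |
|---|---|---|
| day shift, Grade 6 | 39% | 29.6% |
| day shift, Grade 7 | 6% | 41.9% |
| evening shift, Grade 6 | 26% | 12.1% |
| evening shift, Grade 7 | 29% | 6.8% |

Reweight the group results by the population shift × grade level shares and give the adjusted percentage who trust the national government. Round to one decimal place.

19.2%

Reweight to the known shift × grade level distribution:
  day shift, Grade 6: 0.39 × 29.6 = 11.544
  day shift, Grade 7: 0.06 × 41.9 = 2.514
  evening shift, Grade 6: 0.26 × 12.1 = 3.146
  evening shift, Grade 7: 0.29 × 6.8 = 1.972
Post-stratified estimate = 19.176 → 19.2%.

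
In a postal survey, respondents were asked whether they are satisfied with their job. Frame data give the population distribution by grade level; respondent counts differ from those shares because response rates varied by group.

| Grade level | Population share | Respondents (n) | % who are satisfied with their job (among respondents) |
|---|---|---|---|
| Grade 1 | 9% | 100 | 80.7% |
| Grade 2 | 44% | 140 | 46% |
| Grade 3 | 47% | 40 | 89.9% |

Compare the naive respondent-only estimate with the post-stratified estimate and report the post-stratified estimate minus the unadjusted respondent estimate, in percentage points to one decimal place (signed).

+5.1 percentage points

Without adjustment, the pooled respondent share is:
  (100/280)×80.7 + (140/280)×46 + (40/280)×89.9 = 64.6643%
Post-stratified estimate weights by population shares:
  0.09×80.7 + 0.44×46 + 0.47×89.9 = 69.756%
Difference = 69.756 − 64.6643 = 5.0917 pp.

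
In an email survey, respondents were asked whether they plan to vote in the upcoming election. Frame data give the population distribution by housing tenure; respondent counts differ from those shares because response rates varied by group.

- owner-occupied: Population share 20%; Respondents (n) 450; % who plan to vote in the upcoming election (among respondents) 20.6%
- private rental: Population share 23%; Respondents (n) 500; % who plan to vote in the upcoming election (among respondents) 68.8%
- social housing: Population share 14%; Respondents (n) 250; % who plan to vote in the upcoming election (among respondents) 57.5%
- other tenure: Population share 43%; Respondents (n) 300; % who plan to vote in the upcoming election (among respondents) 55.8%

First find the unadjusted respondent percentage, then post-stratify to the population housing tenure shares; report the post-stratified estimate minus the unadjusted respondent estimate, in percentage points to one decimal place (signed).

Naive respondent-only estimate (weights = respondent counts):
  (450/1500)×20.6 + (500/1500)×68.8 + (250/1500)×57.5 + (300/1500)×55.8 = 49.8567%
Post-stratified estimate weights by population shares:
  0.2×20.6 + 0.23×68.8 + 0.14×57.5 + 0.43×55.8 = 51.988%
Difference = 51.988 − 49.8567 = 2.1313 pp.

+2.1 percentage points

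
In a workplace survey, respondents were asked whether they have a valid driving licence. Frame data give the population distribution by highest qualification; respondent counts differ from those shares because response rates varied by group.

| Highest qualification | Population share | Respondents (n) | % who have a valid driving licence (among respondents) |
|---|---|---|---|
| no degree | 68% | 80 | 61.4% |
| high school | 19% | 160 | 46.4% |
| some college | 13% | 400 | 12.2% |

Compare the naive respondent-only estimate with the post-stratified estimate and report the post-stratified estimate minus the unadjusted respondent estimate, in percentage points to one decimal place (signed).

+25.3 percentage points

Naive respondent-only estimate (weights = respondent counts):
  (80/640)×61.4 + (160/640)×46.4 + (400/640)×12.2 = 26.9%
Reweighting by population highest qualification shares:
  0.68×61.4 + 0.19×46.4 + 0.13×12.2 = 52.154%
Difference = 52.154 − 26.9 = 25.254 pp.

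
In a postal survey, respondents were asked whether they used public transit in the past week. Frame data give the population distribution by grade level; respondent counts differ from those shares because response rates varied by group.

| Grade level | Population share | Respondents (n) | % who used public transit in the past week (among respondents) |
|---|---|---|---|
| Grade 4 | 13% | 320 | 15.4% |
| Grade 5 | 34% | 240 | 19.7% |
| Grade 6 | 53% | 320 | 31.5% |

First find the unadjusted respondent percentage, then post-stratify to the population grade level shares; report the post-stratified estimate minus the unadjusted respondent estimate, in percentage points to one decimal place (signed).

+3.0 percentage points

Without adjustment, the pooled respondent share is:
  (320/880)×15.4 + (240/880)×19.7 + (320/880)×31.5 = 22.4273%
Post-stratified estimate weights by population shares:
  0.13×15.4 + 0.34×19.7 + 0.53×31.5 = 25.395%
Difference = 25.395 − 22.4273 = 2.9677 pp.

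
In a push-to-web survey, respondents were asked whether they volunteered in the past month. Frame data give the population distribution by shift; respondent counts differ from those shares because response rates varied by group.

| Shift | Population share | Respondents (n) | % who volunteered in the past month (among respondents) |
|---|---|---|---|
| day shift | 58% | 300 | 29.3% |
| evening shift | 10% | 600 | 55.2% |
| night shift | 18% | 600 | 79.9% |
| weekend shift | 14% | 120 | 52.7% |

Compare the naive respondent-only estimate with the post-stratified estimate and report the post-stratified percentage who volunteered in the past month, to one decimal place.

44.3%

Without adjustment, the pooled respondent share is:
  (300/1620)×29.3 + (600/1620)×55.2 + (600/1620)×79.9 + (120/1620)×52.7 = 59.3667%
Post-stratified estimate weights by population shares:
  0.58×29.3 + 0.1×55.2 + 0.18×79.9 + 0.14×52.7 = 44.274%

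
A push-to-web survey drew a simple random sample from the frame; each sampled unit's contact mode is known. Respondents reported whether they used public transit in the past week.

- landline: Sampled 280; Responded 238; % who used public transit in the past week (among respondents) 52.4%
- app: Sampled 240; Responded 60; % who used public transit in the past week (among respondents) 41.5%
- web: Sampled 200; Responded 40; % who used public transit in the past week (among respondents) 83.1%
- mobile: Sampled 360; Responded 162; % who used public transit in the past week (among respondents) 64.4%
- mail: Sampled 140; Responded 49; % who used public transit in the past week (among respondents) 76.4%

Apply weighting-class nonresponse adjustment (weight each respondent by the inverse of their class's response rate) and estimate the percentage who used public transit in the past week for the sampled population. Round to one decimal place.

61.6%

Class response rates: landline 238/280 = 85%, app 60/240 = 25%, web 40/200 = 20%, mobile 162/360 = 45%, mail 49/140 = 35%.
Weighting each respondent by the inverse class response rate inflates each class back to its sampled size, so the class weight is n_sampled:
  landline: 280 × 52.4 = 14,672
  app: 240 × 41.5 = 9960
  web: 200 × 83.1 = 16,620
  mobile: 360 × 64.4 = 23184
  mail: 140 × 76.4 = 10,696
Adjusted estimate = 75,132 / 1,220 = 61.5836 → 61.6%.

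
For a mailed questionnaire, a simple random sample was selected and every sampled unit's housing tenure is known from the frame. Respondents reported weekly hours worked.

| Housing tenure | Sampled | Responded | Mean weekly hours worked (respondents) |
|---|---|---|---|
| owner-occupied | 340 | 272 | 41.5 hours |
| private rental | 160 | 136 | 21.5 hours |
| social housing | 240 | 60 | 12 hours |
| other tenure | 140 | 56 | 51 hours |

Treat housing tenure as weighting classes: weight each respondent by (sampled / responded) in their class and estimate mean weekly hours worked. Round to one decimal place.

Class response rates: owner-occupied 272/340 = 80%, private rental 136/160 = 85%, social housing 60/240 = 25%, other tenure 56/140 = 40%.
With weight = n_sampled/n_responded per class, the weighted class total is n_sampled:
  owner-occupied: 340 × 41.5 = 14,110
  private rental: 160 × 21.5 = 3440
  social housing: 240 × 12 = 2880
  other tenure: 140 × 51 = 7140
Adjusted estimate = 27,570 / 880 = 31.3295 → 31.3.

31.3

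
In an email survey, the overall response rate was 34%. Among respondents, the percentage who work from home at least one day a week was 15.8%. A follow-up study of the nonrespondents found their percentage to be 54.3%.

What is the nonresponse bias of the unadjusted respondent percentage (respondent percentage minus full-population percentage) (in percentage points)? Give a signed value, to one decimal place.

Nonresponse fraction = 1 − 0.34 = 0.66.
Bias = (nonresponse fraction) × (respondent percentage − nonrespondent percentage)
     = 0.66 × (15.8 − 54.3) = 0.66 × -38.5 = -25.41.

-25.4 percentage points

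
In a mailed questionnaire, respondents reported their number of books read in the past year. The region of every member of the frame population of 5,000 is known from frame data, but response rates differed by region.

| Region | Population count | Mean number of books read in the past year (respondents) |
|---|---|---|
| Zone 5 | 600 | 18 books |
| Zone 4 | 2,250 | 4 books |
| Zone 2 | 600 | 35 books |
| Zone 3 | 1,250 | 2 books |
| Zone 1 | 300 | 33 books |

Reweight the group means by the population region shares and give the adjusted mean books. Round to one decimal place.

Each cell contributes population-share × respondent value:
  Zone 5: (600/5,000) × 18 = 2.16
  Zone 4: (2,250/5,000) × 4 = 1.8
  Zone 2: (600/5,000) × 35 = 4.2
  Zone 3: (1,250/5,000) × 2 = 0.5
  Zone 1: (300/5,000) × 33 = 1.98
Post-stratified estimate = 10.64 → 10.6.

10.6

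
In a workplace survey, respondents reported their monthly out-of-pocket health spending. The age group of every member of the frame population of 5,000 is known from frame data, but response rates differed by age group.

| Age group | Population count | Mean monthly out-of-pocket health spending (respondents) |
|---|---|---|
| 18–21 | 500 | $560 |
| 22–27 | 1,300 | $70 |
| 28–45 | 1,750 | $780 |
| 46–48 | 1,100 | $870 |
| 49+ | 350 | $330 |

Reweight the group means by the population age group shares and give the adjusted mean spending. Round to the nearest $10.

$560

Reweight to the known age group distribution:
  18–21: (500/5,000) × 560 = 56
  22–27: (1,300/5,000) × 70 = 18.2
  28–45: (1,750/5,000) × 780 = 273
  46–48: (1,100/5,000) × 870 = 191.4
  49+: (350/5,000) × 330 = 23.1
Post-stratified estimate = 561.7 → $560.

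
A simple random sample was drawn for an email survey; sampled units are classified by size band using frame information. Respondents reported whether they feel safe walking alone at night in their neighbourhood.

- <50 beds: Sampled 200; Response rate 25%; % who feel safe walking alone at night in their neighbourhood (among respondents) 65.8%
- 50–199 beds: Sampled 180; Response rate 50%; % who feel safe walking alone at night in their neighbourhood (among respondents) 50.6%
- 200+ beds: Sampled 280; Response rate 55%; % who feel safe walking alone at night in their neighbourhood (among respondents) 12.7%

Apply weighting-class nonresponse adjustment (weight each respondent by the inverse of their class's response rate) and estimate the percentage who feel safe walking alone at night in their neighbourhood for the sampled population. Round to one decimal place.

Each respondent's weight = sampled/responded in their class; summing within a class gives n_sampled, so:
  <50 beds: 200 × 65.8 = 13,160
  50–199 beds: 180 × 50.6 = 9108
  200+ beds: 280 × 12.7 = 3556
Adjusted estimate = 25,824 / 660 = 39.1273 → 39.1%.

39.1%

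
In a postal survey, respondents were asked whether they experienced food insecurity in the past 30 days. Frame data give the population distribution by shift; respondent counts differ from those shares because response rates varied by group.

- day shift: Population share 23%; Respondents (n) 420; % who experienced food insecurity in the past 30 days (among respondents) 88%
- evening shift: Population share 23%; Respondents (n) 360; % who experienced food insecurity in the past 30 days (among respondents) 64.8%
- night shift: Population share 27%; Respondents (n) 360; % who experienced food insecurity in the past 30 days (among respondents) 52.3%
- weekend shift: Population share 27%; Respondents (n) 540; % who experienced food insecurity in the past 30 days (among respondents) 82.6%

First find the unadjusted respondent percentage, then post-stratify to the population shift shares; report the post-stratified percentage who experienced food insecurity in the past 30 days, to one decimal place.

71.6%

Naive respondent-only estimate (weights = respondent counts):
  (420/1680)×88 + (360/1680)×64.8 + (360/1680)×52.3 + (540/1680)×82.6 = 73.6429%
Post-stratifying to population shares instead:
  0.23×88 + 0.23×64.8 + 0.27×52.3 + 0.27×82.6 = 71.567%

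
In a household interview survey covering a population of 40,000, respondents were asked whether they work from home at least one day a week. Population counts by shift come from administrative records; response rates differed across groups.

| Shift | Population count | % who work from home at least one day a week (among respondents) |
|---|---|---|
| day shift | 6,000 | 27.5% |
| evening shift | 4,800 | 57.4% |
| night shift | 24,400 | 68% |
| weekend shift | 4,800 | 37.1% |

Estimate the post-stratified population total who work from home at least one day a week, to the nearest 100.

Apply each group's respondent rate to its population count:
  day shift: 6,000 × 27.5% = 1650
  evening shift: 4,800 × 57.4% = 2755.2
  night shift: 24,400 × 68% = 16,592
  weekend shift: 4,800 × 37.1% = 1780.8
Estimated total = 22,778 → 22,800.

22,800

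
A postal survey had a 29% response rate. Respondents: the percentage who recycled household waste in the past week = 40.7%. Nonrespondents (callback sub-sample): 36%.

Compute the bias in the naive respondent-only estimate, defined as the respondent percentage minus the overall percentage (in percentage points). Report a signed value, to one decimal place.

+3.3 percentage points

Nonresponse fraction = 1 − 0.29 = 0.71.
Bias = (nonresponse fraction) × (respondent percentage − nonrespondent percentage)
     = 0.71 × (40.7 − 36) = 0.71 × 4.7 = 3.337.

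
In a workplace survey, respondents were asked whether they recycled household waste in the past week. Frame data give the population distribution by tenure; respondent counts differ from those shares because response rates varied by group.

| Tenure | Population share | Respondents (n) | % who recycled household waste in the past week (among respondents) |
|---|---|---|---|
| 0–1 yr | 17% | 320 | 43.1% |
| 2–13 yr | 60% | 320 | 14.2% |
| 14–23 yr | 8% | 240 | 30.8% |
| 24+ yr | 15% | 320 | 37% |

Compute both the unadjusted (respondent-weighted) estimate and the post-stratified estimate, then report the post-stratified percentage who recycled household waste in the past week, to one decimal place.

23.9%

Without adjustment, the pooled respondent share is:
  (320/1200)×43.1 + (320/1200)×14.2 + (240/1200)×30.8 + (320/1200)×37 = 31.3067%
Reweighting by population tenure shares:
  0.17×43.1 + 0.6×14.2 + 0.08×30.8 + 0.15×37 = 23.861%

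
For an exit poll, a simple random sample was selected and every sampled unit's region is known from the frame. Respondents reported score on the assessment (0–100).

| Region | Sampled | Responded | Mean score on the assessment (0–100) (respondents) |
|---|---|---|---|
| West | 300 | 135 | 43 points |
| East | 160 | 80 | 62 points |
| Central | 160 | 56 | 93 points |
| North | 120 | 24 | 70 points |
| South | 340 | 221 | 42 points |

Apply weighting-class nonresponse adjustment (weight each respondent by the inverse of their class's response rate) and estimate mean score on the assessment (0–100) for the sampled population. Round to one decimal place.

55.9

Response rates by class: West 135/300 = 45%, East 80/160 = 50%, Central 56/160 = 35%, North 24/120 = 20%, South 221/340 = 65%.
Each respondent's weight = sampled/responded in their class; summing within a class gives n_sampled, so:
  West: 300 × 43 = 12,900
  East: 160 × 62 = 9920
  Central: 160 × 93 = 14,880
  North: 120 × 70 = 8400
  South: 340 × 42 = 14,280
Adjusted estimate = 60,380 / 1,080 = 55.9074 → 55.9.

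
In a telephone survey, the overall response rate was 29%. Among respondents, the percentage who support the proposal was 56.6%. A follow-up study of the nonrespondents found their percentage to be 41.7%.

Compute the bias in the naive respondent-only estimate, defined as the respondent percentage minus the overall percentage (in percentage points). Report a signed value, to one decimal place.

+10.6 percentage points

Nonresponse fraction = 1 − 0.29 = 0.71.
Bias = (nonresponse fraction) × (respondent percentage − nonrespondent percentage)
     = 0.71 × (56.6 − 41.7) = 0.71 × 14.9 = 10.579.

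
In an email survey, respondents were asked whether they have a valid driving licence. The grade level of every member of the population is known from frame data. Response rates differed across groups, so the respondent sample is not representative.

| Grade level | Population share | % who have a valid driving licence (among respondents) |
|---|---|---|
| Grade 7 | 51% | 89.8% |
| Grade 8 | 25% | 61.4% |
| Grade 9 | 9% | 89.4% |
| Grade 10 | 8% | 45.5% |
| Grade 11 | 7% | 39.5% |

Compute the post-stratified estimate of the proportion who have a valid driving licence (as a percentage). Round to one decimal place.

Post-stratification weights by population share, not respondent share:
  Grade 7: 0.51 × 89.8 = 45.798
  Grade 8: 0.25 × 61.4 = 15.35
  Grade 9: 0.09 × 89.4 = 8.046
  Grade 10: 0.08 × 45.5 = 3.64
  Grade 11: 0.07 × 39.5 = 2.765
Post-stratified estimate = 75.599 → 75.6%.

75.6%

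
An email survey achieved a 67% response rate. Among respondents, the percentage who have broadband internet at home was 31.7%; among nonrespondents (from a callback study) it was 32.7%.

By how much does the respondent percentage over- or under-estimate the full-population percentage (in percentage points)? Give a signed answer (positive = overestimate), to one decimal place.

Nonresponse fraction = 1 − 0.67 = 0.33.
Bias = (nonresponse fraction) × (respondent percentage − nonrespondent percentage)
     = 0.33 × (31.7 − 32.7) = 0.33 × -1 = -0.33.

-0.3 percentage points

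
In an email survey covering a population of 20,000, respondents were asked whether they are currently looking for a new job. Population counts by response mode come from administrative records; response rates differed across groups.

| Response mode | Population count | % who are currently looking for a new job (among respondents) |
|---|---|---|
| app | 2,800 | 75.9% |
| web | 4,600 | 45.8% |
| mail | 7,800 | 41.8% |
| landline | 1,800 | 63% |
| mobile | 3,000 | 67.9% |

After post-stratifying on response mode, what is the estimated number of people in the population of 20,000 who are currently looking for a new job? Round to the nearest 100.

Each cell contributes its population count × the respondent rate:
  app: 2,800 × 75.9% = 2125.2
  web: 4,600 × 45.8% = 2106.8
  mail: 7,800 × 41.8% = 3260.4
  landline: 1,800 × 63% = 1134
  mobile: 3,000 × 67.9% = 2037
Estimated total = 10663.4 → 10,700.

10,700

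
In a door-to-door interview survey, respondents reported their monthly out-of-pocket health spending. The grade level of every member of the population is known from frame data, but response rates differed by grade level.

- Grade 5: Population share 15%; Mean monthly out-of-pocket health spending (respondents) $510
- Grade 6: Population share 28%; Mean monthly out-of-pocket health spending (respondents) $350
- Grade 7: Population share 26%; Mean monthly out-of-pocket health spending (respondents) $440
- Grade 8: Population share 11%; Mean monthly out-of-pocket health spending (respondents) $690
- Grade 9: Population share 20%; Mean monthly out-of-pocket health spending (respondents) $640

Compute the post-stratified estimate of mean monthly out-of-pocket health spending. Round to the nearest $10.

Weight each group's respondent value by its population share:
  Grade 5: 0.15 × 510 = 76.5
  Grade 6: 0.28 × 350 = 98
  Grade 7: 0.26 × 440 = 114.4
  Grade 8: 0.11 × 690 = 75.9
  Grade 9: 0.2 × 640 = 128
Post-stratified estimate = 492.8 → $490.

$490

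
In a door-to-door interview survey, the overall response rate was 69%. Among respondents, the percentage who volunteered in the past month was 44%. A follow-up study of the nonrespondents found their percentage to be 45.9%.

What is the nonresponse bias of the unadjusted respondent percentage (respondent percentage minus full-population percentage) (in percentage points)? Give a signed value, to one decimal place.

-0.6 percentage points

Nonresponse fraction = 1 − 0.69 = 0.31.
Bias = (nonresponse fraction) × (respondent percentage − nonrespondent percentage)
     = 0.31 × (44 − 45.9) = 0.31 × -1.9 = -0.589.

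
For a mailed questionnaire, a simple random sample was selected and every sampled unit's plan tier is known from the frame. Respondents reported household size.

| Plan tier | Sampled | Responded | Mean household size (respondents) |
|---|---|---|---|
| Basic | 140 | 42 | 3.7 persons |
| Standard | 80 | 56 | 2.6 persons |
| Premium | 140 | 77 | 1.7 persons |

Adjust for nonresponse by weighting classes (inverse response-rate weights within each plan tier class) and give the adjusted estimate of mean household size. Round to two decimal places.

2.68

Class response rates: Basic 42/140 = 30%, Standard 56/80 = 70%, Premium 77/140 = 55%.
Each respondent's weight = sampled/responded in their class; summing within a class gives n_sampled, so:
  Basic: 140 × 3.7 = 518
  Standard: 80 × 2.6 = 208
  Premium: 140 × 1.7 = 238
Adjusted estimate = 964 / 360 = 2.67778 → 2.68.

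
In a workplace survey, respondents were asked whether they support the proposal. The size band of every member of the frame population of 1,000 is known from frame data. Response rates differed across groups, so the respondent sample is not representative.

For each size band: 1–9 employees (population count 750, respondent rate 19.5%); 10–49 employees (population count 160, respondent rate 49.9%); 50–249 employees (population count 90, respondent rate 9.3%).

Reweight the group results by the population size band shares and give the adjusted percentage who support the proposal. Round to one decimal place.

23.4%

Post-stratification weights by population share, not respondent share:
  1–9 employees: (750/1,000) × 19.5 = 14.625
  10–49 employees: (160/1,000) × 49.9 = 7.984
  50–249 employees: (90/1,000) × 9.3 = 0.837
Post-stratified estimate = 23.446 → 23.4%.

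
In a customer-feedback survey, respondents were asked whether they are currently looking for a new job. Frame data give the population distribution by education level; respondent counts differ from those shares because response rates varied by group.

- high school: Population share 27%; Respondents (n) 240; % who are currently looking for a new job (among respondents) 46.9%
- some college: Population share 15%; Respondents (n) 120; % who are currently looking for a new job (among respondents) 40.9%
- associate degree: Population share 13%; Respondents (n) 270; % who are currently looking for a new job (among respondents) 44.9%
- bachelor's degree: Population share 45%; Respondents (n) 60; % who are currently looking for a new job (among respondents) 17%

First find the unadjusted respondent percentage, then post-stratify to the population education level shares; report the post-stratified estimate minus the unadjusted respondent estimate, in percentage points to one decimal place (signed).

Without adjustment, the pooled respondent share is:
  (240/690)×46.9 + (120/690)×40.9 + (270/690)×44.9 + (60/690)×17 = 42.4739%
Post-stratified estimate weights by population shares:
  0.27×46.9 + 0.15×40.9 + 0.13×44.9 + 0.45×17 = 32.285%
Difference = 32.285 − 42.4739 = -10.1889 pp.

-10.2 percentage points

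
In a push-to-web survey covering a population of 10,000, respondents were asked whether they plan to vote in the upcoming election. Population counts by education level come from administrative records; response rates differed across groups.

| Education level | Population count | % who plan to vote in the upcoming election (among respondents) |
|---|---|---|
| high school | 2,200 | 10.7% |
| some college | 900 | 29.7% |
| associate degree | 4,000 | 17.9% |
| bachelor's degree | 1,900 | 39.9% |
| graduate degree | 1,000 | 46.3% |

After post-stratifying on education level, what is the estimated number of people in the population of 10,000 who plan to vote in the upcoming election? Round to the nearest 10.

Estimated count per cell = population count × respondent percentage:
  high school: 2,200 × 10.7% = 235.4
  some college: 900 × 29.7% = 267.3
  associate degree: 4,000 × 17.9% = 716
  bachelor's degree: 1,900 × 39.9% = 758.1
  graduate degree: 1,000 × 46.3% = 463
Estimated total = 2439.8 → 2,440.

2,440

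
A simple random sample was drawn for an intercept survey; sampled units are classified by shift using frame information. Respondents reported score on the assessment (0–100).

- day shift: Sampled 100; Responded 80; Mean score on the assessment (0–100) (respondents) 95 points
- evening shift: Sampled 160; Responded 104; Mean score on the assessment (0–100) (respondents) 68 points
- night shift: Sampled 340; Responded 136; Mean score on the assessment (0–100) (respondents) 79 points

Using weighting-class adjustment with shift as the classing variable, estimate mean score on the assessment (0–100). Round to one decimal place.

78.7

Response rates by class: day shift 80/100 = 80%, evening shift 104/160 = 65%, night shift 136/340 = 40%.
Inverse-response-rate weighting restores each class to its sampled count, so class totals weight by n_sampled:
  day shift: 100 × 95 = 9500
  evening shift: 160 × 68 = 10,880
  night shift: 340 × 79 = 26,860
Adjusted estimate = 47,240 / 600 = 78.7333 → 78.7.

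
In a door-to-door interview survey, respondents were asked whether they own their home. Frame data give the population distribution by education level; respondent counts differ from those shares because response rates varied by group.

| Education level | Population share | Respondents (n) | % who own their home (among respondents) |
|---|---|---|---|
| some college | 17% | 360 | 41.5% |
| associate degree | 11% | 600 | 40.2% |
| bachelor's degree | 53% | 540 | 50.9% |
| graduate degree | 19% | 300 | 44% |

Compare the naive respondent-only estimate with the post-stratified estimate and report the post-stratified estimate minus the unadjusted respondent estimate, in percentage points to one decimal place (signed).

Naive respondent-only estimate (weights = respondent counts):
  (360/1800)×41.5 + (600/1800)×40.2 + (540/1800)×50.9 + (300/1800)×44 = 44.3033%
Reweighting by population education level shares:
  0.17×41.5 + 0.11×40.2 + 0.53×50.9 + 0.19×44 = 46.814%
Difference = 46.814 − 44.3033 = 2.5107 pp.

+2.5 percentage points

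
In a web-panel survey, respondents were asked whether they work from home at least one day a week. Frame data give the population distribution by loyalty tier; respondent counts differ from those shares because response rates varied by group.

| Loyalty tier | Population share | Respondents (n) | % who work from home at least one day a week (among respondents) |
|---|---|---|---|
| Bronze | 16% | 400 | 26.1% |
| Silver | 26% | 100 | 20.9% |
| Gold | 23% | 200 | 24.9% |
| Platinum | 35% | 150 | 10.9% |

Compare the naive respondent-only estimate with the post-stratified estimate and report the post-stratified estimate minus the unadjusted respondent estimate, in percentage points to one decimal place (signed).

Naive respondent-only estimate (weights = respondent counts):
  (400/850)×26.1 + (100/850)×20.9 + (200/850)×24.9 + (150/850)×10.9 = 22.5235%
Post-stratifying to population shares instead:
  0.16×26.1 + 0.26×20.9 + 0.23×24.9 + 0.35×10.9 = 19.152%
Difference = 19.152 − 22.5235 = -3.3715 pp.

-3.4 percentage points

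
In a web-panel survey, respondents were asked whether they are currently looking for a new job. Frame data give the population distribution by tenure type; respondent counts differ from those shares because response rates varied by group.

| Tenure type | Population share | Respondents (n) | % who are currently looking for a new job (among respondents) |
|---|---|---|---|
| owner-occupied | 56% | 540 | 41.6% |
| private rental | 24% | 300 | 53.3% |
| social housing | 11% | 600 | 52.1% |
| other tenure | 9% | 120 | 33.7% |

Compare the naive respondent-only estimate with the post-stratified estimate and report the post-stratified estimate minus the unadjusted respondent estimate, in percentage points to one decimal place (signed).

Naive respondent-only estimate (weights = respondent counts):
  (540/1560)×41.6 + (300/1560)×53.3 + (600/1560)×52.1 + (120/1560)×33.7 = 47.2808%
Post-stratified estimate weights by population shares:
  0.56×41.6 + 0.24×53.3 + 0.11×52.1 + 0.09×33.7 = 44.852%
Difference = 44.852 − 47.2808 = -2.4288 pp.

-2.4 percentage points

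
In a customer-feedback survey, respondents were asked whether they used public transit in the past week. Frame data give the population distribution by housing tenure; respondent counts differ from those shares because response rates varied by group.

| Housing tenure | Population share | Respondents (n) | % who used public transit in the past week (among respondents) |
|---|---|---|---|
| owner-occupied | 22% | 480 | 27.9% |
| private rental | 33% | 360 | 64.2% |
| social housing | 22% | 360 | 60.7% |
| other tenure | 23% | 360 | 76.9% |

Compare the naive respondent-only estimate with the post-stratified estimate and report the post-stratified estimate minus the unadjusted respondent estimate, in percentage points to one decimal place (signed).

Unadjusted (pooled respondent) estimate weights by respondent counts:
  (480/1560)×27.9 + (360/1560)×64.2 + (360/1560)×60.7 + (360/1560)×76.9 = 55.1538%
Reweighting by population housing tenure shares:
  0.22×27.9 + 0.33×64.2 + 0.22×60.7 + 0.23×76.9 = 58.365%
Difference = 58.365 − 55.1538 = 3.2112 pp.

+3.2 percentage points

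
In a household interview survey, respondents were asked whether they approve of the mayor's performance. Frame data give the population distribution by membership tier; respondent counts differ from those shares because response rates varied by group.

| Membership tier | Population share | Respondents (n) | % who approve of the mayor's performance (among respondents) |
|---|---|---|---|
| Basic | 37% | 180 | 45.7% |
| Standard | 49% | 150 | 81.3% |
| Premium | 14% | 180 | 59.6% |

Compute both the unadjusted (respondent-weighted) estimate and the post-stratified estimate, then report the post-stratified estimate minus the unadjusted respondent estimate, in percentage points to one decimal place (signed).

+4.0 percentage points

Naive respondent-only estimate (weights = respondent counts):
  (180/510)×45.7 + (150/510)×81.3 + (180/510)×59.6 = 61.0765%
Reweighting by population membership tier shares:
  0.37×45.7 + 0.49×81.3 + 0.14×59.6 = 65.09%
Difference = 65.09 − 61.0765 = 4.0135 pp.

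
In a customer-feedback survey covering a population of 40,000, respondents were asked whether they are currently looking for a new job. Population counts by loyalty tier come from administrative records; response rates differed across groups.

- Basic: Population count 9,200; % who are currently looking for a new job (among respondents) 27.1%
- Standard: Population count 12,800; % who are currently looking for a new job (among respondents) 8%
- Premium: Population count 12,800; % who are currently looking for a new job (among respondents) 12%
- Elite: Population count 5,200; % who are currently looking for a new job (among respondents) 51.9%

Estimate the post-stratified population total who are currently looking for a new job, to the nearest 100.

Apply each group's respondent rate to its population count:
  Basic: 9,200 × 27.1% = 2493.2
  Standard: 12,800 × 8% = 1024
  Premium: 12,800 × 12% = 1536
  Elite: 5,200 × 51.9% = 2698.8
Estimated total = 7752 → 7,800.

7,800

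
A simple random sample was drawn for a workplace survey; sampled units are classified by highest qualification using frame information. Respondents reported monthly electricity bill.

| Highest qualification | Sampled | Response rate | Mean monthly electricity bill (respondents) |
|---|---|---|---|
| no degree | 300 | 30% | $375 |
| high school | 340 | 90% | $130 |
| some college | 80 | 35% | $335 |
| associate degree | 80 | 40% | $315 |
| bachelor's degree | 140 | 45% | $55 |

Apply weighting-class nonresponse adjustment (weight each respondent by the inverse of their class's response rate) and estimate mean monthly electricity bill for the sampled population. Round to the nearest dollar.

Each respondent's weight = sampled/responded in their class; summing within a class gives n_sampled, so:
  no degree: 300 × 375 = 112,500
  high school: 340 × 130 = 44,200
  some college: 80 × 335 = 26,800
  associate degree: 80 × 315 = 25,200
  bachelor's degree: 140 × 55 = 7700
Adjusted estimate = 216,400 / 940 = 230.213 → $230.

$230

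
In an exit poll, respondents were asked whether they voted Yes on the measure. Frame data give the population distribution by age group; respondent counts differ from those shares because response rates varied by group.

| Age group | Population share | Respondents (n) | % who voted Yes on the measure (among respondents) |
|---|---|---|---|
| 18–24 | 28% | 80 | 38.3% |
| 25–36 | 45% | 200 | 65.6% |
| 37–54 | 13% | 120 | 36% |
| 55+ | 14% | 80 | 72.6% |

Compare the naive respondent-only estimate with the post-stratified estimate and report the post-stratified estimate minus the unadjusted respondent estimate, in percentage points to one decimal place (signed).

Unadjusted (pooled respondent) estimate weights by respondent counts:
  (80/480)×38.3 + (200/480)×65.6 + (120/480)×36 + (80/480)×72.6 = 54.8167%
Post-stratifying to population shares instead:
  0.28×38.3 + 0.45×65.6 + 0.13×36 + 0.14×72.6 = 55.088%
Difference = 55.088 − 54.8167 = 0.2713 pp.

+0.3 percentage points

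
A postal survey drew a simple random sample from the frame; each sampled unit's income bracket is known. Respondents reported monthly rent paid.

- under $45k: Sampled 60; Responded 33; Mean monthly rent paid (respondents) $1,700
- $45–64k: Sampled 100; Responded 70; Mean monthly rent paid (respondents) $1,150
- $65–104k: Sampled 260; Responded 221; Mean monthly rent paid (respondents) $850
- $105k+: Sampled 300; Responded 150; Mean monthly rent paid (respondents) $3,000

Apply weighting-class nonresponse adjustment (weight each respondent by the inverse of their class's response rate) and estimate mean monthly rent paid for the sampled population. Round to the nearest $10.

$1,860

Class response rates: under $45k 33/60 = 55%, $45–64k 70/100 = 70%, $65–104k 221/260 = 85%, $105k+ 150/300 = 50%.
Inverse-response-rate weighting restores each class to its sampled count, so class totals weight by n_sampled:
  under $45k: 60 × 1700 = 102,000
  $45–64k: 100 × 1150 = 115,000
  $65–104k: 260 × 850 = 221,000
  $105k+: 300 × 3000 = 900,000
Adjusted estimate = 1,338,000 / 720 = 1858.33 → $1,860.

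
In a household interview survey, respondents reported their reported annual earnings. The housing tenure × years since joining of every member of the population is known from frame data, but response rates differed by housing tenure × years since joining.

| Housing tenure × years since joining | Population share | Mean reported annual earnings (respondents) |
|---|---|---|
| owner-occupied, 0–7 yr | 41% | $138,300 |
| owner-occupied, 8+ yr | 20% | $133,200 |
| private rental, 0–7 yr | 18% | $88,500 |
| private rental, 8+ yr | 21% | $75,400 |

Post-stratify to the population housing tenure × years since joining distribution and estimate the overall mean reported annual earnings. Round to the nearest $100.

Post-stratification weights by population share, not respondent share:
  owner-occupied, 0–7 yr: 0.41 × 138,300 = 56,703
  owner-occupied, 8+ yr: 0.2 × 133,200 = 26,640
  private rental, 0–7 yr: 0.18 × 88,500 = 15,930
  private rental, 8+ yr: 0.21 × 75,400 = 15,834
Post-stratified estimate = 115,107 → $115,100.

$115,100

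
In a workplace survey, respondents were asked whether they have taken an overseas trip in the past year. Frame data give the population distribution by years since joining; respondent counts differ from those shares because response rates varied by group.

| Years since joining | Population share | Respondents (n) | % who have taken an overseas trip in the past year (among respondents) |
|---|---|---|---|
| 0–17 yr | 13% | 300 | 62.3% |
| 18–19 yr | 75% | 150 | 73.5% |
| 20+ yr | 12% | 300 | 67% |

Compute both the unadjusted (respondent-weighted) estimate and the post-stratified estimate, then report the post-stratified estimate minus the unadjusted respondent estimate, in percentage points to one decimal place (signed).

+4.8 percentage points

Unadjusted (pooled respondent) estimate weights by respondent counts:
  (300/750)×62.3 + (150/750)×73.5 + (300/750)×67 = 66.42%
Post-stratifying to population shares instead:
  0.13×62.3 + 0.75×73.5 + 0.12×67 = 71.264%
Difference = 71.264 − 66.42 = 4.844 pp.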